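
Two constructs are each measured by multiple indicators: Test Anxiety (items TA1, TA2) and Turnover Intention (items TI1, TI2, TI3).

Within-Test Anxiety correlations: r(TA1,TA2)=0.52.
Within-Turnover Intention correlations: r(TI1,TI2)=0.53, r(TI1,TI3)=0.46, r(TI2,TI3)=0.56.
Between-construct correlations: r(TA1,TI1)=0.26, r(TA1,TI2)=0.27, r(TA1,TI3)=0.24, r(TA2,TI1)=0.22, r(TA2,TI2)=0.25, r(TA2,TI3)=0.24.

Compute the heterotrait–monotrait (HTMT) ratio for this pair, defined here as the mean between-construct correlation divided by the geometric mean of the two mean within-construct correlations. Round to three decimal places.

Mean between = 1.48/6 = 0.2467.
Mean within-TA = 0.52/1 = 0.5200; mean within-TI = 1.55/3 = 0.5167.
Geometric mean = √(0.5200 × 0.5167) = 0.5183.
HTMT = 0.2467 / 0.5183 = 0.476.

0.476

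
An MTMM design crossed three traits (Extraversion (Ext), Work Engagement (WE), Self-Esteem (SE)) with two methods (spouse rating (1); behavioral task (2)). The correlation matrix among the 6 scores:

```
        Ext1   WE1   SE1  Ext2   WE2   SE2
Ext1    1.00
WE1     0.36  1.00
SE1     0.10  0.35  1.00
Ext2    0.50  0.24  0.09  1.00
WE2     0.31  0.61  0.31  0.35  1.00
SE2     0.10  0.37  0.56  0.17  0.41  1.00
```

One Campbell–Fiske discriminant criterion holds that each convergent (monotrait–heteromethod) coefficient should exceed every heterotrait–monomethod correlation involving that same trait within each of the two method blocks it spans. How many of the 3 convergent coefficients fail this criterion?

Convergent coefficients and their comparison sets:
Ext (methods 1·2): 0.50 vs {0.36, 0.35, 0.10, 0.17} → pass.
WE (methods 1·2): 0.61 vs {0.36, 0.35, 0.35, 0.41} → pass.
SE (methods 1·2): 0.56 vs {0.10, 0.17, 0.35, 0.41} → pass.
0 of 3 fail.

0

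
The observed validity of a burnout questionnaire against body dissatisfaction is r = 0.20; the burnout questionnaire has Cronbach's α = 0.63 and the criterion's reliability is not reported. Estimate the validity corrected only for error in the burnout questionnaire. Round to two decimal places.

0.25

Single correction: r_c = r_obs / √r_xx = 0.20 / √0.63 = 0.20 / 0.7937 ≈ 0.25.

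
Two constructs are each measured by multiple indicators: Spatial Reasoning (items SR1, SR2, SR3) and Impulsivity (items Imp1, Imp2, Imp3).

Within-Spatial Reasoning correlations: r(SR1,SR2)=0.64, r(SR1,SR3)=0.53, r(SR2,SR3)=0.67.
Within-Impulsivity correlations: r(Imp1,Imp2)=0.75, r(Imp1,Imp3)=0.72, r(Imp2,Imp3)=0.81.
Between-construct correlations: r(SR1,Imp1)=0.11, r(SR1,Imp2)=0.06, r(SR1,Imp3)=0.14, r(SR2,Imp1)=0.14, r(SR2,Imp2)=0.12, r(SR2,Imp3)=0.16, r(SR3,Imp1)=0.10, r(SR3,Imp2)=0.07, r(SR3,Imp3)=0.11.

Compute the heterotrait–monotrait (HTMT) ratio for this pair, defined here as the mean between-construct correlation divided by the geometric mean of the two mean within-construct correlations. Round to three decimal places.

0.164

Mean between = 1.01/9 = 0.1122.
Mean within-SR = 1.84/3 = 0.6133; mean within-Imp = 2.28/3 = 0.7600.
Geometric mean = √(0.6133 × 0.7600) = 0.6827.
HTMT = 0.1122 / 0.6827 = 0.164.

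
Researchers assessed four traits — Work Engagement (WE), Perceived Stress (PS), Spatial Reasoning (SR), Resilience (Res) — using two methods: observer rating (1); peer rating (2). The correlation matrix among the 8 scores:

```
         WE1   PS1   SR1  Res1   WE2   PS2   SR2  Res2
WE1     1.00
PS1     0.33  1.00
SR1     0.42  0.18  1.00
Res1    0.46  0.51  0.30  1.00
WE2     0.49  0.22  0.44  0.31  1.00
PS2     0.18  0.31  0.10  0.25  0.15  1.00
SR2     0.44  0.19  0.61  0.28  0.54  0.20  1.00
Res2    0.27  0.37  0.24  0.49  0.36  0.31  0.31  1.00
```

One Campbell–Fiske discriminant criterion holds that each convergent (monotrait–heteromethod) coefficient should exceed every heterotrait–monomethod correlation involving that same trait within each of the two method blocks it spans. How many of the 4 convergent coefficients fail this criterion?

3

Convergent coefficients and their comparison sets:
WE (methods 1·2): 0.49 vs {0.33, 0.15, 0.42, 0.54, 0.46, 0.36} → fail.
PS (methods 1·2): 0.31 vs {0.33, 0.15, 0.18, 0.20, 0.51, 0.31} → fail.
SR (methods 1·2): 0.61 vs {0.42, 0.54, 0.18, 0.20, 0.30, 0.31} → pass.
Res (methods 1·2): 0.49 vs {0.46, 0.36, 0.51, 0.31, 0.30, 0.31} → fail.
3 of 4 fail.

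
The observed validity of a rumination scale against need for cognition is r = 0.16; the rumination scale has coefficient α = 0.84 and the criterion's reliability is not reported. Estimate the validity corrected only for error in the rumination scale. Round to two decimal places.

0.17

Single correction: r_c = r_obs / √r_xx = 0.16 / √0.84 = 0.16 / 0.9165 ≈ 0.17.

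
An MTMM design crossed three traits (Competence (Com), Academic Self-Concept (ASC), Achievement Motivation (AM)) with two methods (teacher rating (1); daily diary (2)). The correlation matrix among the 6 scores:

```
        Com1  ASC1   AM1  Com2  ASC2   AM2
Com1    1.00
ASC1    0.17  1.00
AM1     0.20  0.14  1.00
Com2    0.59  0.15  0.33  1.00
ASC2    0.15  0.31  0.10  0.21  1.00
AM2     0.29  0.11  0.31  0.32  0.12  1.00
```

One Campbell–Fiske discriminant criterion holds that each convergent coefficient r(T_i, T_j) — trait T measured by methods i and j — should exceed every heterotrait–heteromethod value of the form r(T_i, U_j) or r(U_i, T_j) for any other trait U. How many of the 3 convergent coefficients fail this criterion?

Checking each validity diagonal entry against its comparison values:
Com (methods 1·2): 0.59 vs {0.15, 0.15, 0.29, 0.33} → pass.
ASC (methods 1·2): 0.31 vs {0.15, 0.15, 0.11, 0.10} → pass.
AM (methods 1·2): 0.31 vs {0.33, 0.29, 0.10, 0.11} → fail.
1 of 3 fail.

1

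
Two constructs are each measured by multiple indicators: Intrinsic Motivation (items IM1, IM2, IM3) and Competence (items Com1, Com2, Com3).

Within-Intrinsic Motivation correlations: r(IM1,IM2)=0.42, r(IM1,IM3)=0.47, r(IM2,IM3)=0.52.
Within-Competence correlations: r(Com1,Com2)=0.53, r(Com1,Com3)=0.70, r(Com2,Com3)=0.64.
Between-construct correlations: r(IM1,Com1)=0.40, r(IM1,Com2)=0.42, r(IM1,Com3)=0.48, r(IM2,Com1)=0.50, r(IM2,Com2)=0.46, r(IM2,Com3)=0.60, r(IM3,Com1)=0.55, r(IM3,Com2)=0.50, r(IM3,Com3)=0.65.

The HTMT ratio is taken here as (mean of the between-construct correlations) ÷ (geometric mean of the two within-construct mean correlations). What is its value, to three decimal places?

0.936

Between-construct mean = 4.56/9 = 0.5067.
Mean within-IM = 1.41/3 = 0.4700; mean within-Com = 1.87/3 = 0.6233.
Geometric mean = √(0.4700 × 0.6233) = 0.5412.
HTMT = 0.5067 / 0.5412 = 0.936.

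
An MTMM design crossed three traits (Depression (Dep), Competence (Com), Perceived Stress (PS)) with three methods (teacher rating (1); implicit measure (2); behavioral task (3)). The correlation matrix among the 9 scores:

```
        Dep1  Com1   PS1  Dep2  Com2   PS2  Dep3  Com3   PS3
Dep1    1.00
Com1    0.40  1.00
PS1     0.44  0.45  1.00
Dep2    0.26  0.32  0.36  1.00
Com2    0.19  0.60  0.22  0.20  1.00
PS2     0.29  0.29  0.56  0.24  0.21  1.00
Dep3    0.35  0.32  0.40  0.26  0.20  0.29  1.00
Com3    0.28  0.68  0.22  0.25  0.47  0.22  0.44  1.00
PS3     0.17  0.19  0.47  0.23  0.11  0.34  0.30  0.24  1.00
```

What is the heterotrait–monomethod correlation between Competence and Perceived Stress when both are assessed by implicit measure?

Different traits, same method: r(Com2, PS2) = 0.21.

0.21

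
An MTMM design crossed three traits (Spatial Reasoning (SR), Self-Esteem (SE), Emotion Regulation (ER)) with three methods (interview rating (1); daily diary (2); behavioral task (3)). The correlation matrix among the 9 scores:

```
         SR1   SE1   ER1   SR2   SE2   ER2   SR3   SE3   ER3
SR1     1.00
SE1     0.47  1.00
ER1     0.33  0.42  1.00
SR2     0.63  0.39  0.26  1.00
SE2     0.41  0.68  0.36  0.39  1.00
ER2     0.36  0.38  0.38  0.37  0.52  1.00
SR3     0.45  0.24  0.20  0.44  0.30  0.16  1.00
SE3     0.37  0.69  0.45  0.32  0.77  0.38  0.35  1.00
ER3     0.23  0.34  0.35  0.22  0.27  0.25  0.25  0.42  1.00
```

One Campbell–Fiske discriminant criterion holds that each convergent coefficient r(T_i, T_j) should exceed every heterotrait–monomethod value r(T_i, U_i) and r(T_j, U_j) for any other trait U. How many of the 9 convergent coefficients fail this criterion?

Checking each validity diagonal entry against its comparison values:
SR (methods 1·2): 0.63 vs {0.47, 0.39, 0.33, 0.37} → pass.
SR (methods 1·3): 0.45 vs {0.47, 0.35, 0.33, 0.25} → fail.
SR (methods 2·3): 0.44 vs {0.39, 0.35, 0.37, 0.25} → pass.
SE (methods 1·2): 0.68 vs {0.47, 0.39, 0.42, 0.52} → pass.
SE (methods 1·3): 0.69 vs {0.47, 0.35, 0.42, 0.42} → pass.
SE (methods 2·3): 0.77 vs {0.39, 0.35, 0.52, 0.42} → pass.
ER (methods 1·2): 0.38 vs {0.33, 0.37, 0.42, 0.52} → fail.
ER (methods 1·3): 0.35 vs {0.33, 0.25, 0.42, 0.42} → fail.
ER (methods 2·3): 0.25 vs {0.37, 0.25, 0.52, 0.42} → fail.
4 of 9 fail.

4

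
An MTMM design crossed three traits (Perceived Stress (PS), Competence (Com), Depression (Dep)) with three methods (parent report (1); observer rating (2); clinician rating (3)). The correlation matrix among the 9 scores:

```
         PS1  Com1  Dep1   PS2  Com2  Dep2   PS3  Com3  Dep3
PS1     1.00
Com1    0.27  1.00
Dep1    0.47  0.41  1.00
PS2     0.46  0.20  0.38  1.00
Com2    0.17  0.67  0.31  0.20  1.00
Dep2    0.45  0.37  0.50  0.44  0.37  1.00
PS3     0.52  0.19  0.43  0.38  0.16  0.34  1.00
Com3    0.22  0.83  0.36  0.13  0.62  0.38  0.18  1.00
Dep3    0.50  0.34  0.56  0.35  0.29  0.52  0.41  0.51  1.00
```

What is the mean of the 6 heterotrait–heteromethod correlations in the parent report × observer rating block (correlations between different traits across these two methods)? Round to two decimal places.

HTHM values (method 1 × method 2): 0.17, 0.45, 0.20, 0.37, 0.38, 0.31; mean = 1.88/6 = 0.31.

0.31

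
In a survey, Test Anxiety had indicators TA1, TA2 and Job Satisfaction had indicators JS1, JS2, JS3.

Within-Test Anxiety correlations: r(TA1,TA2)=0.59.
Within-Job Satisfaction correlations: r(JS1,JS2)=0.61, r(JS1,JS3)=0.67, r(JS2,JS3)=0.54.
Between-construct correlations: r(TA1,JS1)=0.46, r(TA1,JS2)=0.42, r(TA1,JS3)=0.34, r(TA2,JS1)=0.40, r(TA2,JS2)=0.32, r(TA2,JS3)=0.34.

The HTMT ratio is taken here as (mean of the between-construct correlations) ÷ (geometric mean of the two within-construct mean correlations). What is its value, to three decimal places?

Mean heterotrait r = 2.28/6 = 0.3800.
Mean within-TA = 0.59/1 = 0.5900; mean within-JS = 1.82/3 = 0.6067.
Geometric mean = √(0.5900 × 0.6067) = 0.5983.
HTMT = 0.3800 / 0.5983 = 0.635.

0.635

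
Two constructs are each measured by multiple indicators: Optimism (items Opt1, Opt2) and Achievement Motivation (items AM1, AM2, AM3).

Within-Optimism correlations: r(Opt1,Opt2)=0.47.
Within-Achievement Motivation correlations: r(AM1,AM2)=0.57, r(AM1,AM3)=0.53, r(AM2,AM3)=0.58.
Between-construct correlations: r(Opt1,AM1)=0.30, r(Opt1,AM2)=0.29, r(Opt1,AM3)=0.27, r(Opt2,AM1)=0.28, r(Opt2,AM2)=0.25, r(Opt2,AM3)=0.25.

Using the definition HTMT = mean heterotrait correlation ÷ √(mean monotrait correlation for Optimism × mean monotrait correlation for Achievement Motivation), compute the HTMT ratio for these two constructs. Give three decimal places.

0.533

Between-construct mean = 1.64/6 = 0.2733.
Mean within-Opt = 0.47/1 = 0.4700; mean within-AM = 1.68/3 = 0.5600.
Geometric mean = √(0.4700 × 0.5600) = 0.5130.
HTMT = 0.2733 / 0.5130 = 0.533.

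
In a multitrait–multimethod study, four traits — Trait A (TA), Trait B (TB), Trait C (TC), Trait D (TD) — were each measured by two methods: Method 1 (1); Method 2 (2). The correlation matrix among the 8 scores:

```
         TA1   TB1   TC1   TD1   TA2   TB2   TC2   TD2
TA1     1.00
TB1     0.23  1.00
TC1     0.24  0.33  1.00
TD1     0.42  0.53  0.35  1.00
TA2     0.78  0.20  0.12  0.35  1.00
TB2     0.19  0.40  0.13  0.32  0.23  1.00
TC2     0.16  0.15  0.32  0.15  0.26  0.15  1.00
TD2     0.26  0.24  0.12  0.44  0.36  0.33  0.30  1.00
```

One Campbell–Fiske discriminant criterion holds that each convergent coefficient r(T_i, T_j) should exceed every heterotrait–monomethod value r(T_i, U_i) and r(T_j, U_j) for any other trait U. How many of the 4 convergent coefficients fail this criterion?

3

Each convergent coefficient versus the relevant comparison correlations:
TA (methods 1·2): 0.78 vs {0.23, 0.23, 0.24, 0.26, 0.42, 0.36} → pass.
TB (methods 1·2): 0.40 vs {0.23, 0.23, 0.33, 0.15, 0.53, 0.33} → fail.
TC (methods 1·2): 0.32 vs {0.24, 0.26, 0.33, 0.15, 0.35, 0.30} → fail.
TD (methods 1·2): 0.44 vs {0.42, 0.36, 0.53, 0.33, 0.35, 0.30} → fail.
3 of 4 fail.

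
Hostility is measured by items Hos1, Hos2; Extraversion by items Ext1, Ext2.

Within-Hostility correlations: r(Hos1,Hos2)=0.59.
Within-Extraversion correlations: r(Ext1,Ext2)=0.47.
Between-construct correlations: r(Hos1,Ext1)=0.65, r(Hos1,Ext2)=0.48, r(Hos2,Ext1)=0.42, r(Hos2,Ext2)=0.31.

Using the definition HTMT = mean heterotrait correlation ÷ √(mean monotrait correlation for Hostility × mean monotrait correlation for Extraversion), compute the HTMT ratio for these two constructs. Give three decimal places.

Mean between = 1.86/4 = 0.4650.
Mean within-Hos = 0.59/1 = 0.5900; mean within-Ext = 0.47/1 = 0.4700.
Geometric mean = √(0.5900 × 0.4700) = 0.5266.
HTMT = 0.4650 / 0.5266 = 0.883.

0.883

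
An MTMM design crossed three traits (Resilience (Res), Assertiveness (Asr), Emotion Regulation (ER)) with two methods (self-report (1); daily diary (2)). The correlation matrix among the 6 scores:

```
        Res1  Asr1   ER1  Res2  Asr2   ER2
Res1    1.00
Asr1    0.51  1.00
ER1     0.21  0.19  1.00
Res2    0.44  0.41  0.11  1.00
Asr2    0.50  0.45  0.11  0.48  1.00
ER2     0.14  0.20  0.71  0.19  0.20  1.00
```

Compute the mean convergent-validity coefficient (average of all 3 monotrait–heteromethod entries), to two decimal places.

0.53

Convergent values: 0.44, 0.45, 0.71; mean = 1.60/3 = 0.53.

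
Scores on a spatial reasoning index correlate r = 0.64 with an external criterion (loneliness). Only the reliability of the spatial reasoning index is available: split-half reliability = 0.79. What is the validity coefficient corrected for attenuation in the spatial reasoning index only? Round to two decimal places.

Single correction: r_c = r_obs / √r_xx = 0.64 / √0.79 = 0.64 / 0.8888 ≈ 0.72.

0.72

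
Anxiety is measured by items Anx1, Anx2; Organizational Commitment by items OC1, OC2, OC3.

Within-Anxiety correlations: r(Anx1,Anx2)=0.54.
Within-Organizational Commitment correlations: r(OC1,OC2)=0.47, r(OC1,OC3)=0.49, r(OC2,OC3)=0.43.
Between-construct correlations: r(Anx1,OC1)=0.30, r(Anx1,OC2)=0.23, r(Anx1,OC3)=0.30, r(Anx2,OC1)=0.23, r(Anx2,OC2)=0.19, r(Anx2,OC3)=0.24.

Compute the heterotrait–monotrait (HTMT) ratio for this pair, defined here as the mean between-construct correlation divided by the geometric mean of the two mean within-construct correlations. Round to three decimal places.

Mean heterotrait r = 1.49/6 = 0.2483.
Mean within-Anx = 0.54/1 = 0.5400; mean within-OC = 1.39/3 = 0.4633.
Geometric mean = √(0.5400 × 0.4633) = 0.5002.
HTMT = 0.2483 / 0.5002 = 0.496.

0.496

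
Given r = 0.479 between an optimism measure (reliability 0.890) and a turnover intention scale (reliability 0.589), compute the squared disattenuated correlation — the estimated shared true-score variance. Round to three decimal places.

0.438

Disattenuated r = 0.479 / √(0.890 × 0.589) = 0.479 / 0.7240 = 0.6616.
Shared true-score variance = 0.6616² = 0.4377 ≈ 0.438.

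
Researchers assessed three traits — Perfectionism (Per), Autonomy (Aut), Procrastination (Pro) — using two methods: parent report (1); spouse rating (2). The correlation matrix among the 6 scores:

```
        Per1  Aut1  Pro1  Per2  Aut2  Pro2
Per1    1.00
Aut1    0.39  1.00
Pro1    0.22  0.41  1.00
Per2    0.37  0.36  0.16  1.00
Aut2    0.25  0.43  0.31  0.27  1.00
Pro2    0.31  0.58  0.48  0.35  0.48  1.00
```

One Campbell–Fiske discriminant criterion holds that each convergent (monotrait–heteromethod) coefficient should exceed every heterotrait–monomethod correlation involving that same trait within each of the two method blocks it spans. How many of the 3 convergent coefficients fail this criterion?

3

Checking each validity diagonal entry against its comparison values:
Per (methods 1·2): 0.37 vs {0.39, 0.27, 0.22, 0.35} → fail.
Aut (methods 1·2): 0.43 vs {0.39, 0.27, 0.41, 0.48} → fail.
Pro (methods 1·2): 0.48 vs {0.22, 0.35, 0.41, 0.48} → fail.
3 of 3 fail.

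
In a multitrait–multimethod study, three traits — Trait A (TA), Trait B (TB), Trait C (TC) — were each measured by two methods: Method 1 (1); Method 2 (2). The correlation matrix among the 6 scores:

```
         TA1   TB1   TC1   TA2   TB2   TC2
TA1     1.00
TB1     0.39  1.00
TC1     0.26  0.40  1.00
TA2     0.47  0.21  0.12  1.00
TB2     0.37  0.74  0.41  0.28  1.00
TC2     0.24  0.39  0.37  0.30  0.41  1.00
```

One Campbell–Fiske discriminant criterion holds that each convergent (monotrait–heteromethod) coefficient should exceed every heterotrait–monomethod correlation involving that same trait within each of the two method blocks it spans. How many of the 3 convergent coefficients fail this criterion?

1

Checking each validity diagonal entry against its comparison values:
TA (methods 1·2): 0.47 vs {0.39, 0.28, 0.26, 0.30} → pass.
TB (methods 1·2): 0.74 vs {0.39, 0.28, 0.40, 0.41} → pass.
TC (methods 1·2): 0.37 vs {0.26, 0.30, 0.40, 0.41} → fail.
1 of 3 fail.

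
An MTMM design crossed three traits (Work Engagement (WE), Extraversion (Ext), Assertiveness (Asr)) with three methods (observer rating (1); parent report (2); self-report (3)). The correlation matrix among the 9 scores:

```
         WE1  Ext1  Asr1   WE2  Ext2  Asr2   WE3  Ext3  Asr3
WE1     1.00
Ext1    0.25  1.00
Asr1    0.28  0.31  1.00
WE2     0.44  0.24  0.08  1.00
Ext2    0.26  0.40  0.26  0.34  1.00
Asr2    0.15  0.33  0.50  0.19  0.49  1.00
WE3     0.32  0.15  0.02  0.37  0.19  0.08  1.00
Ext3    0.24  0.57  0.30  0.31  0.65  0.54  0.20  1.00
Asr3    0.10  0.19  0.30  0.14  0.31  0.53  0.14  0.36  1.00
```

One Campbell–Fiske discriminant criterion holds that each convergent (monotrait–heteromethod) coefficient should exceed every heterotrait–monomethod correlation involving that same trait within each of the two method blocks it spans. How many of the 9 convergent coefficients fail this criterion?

2

Each convergent coefficient versus the relevant comparison correlations:
WE (methods 1·2): 0.44 vs {0.25, 0.34, 0.28, 0.19} → pass.
WE (methods 1·3): 0.32 vs {0.25, 0.20, 0.28, 0.14} → pass.
WE (methods 2·3): 0.37 vs {0.34, 0.20, 0.19, 0.14} → pass.
Ext (methods 1·2): 0.40 vs {0.25, 0.34, 0.31, 0.49} → fail.
Ext (methods 1·3): 0.57 vs {0.25, 0.20, 0.31, 0.36} → pass.
Ext (methods 2·3): 0.65 vs {0.34, 0.20, 0.49, 0.36} → pass.
Asr (methods 1·2): 0.50 vs {0.28, 0.19, 0.31, 0.49} → pass.
Asr (methods 1·3): 0.30 vs {0.28, 0.14, 0.31, 0.36} → fail.
Asr (methods 2·3): 0.53 vs {0.19, 0.14, 0.49, 0.36} → pass.
2 of 9 fail.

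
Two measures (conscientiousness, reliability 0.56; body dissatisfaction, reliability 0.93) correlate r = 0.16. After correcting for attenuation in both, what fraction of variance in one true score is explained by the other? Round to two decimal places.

Disattenuated r = 0.16 / √(0.56 × 0.93) = 0.16 / 0.7217 = 0.2217.
Shared true-score variance = 0.2217² = 0.0492 ≈ 0.05.

0.05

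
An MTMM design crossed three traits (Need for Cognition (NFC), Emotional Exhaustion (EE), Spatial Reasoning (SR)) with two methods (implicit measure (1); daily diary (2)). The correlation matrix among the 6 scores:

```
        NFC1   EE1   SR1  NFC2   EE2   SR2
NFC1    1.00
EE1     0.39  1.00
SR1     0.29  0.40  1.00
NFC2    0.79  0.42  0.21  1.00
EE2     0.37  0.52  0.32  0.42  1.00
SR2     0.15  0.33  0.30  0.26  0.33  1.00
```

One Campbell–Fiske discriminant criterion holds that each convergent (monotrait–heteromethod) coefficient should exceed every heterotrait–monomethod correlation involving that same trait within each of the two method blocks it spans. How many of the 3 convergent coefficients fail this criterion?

Checking each validity diagonal entry against its comparison values:
NFC (methods 1·2): 0.79 vs {0.39, 0.42, 0.29, 0.26} → pass.
EE (methods 1·2): 0.52 vs {0.39, 0.42, 0.40, 0.33} → pass.
SR (methods 1·2): 0.30 vs {0.29, 0.26, 0.40, 0.33} → fail.
1 of 3 fail.

1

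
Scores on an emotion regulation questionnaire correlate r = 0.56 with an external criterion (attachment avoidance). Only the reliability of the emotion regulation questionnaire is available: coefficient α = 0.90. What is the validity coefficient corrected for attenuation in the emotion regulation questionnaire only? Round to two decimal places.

0.59

Single correction: r_c = r_obs / √r_xx = 0.56 / √0.90 = 0.56 / 0.9487 ≈ 0.59.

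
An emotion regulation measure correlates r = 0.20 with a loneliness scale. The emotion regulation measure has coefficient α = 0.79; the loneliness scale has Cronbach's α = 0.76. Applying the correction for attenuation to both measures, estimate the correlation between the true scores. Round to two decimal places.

0.26

r_true = r_obs / √(r_xx · r_yy) = 0.20 / √(0.79 × 0.76) = 0.20 / √0.6004 = 0.20 / 0.7749 ≈ 0.26.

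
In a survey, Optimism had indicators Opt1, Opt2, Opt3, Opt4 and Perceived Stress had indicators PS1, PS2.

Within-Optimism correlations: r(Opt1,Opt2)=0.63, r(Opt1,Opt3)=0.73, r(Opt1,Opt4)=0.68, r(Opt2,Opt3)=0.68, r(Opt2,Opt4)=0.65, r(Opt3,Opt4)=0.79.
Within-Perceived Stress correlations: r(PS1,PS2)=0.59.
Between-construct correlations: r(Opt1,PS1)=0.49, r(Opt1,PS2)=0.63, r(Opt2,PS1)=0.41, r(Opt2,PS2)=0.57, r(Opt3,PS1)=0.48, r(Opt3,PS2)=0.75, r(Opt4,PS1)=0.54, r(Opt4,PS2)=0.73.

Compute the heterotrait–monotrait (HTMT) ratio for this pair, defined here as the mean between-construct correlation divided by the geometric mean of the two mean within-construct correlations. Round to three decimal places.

Mean heterotrait r = 4.60/8 = 0.5750.
Mean within-Opt = 4.16/6 = 0.6933; mean within-PS = 0.59/1 = 0.5900.
Geometric mean = √(0.6933 × 0.5900) = 0.6396.
HTMT = 0.5750 / 0.6396 = 0.899.

0.899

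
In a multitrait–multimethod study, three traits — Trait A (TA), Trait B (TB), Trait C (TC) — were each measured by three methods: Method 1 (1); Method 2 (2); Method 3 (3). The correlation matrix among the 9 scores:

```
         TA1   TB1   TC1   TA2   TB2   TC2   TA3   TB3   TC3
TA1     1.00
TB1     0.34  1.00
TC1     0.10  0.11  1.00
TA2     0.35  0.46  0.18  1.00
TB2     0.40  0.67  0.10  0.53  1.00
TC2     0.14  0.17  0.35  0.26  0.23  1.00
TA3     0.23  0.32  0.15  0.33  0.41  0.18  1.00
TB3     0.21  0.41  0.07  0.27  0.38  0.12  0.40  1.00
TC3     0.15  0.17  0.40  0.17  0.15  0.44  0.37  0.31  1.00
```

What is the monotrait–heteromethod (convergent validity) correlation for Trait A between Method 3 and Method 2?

Same trait (TA), different methods: r(TA3, TA2) = 0.33.

0.33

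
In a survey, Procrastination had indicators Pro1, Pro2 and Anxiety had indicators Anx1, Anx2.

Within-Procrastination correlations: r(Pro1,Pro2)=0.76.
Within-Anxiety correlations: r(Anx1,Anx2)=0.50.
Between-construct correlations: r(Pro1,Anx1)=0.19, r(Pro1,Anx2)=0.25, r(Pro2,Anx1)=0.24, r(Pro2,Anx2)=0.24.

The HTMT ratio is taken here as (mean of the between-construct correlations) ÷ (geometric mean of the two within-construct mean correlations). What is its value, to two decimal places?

Mean between = 0.92/4 = 0.2300.
Mean within-Pro = 0.76/1 = 0.7600; mean within-Anx = 0.50/1 = 0.5000.
Geometric mean = √(0.7600 × 0.5000) = 0.6164.
HTMT = 0.2300 / 0.6164 = 0.37.

0.37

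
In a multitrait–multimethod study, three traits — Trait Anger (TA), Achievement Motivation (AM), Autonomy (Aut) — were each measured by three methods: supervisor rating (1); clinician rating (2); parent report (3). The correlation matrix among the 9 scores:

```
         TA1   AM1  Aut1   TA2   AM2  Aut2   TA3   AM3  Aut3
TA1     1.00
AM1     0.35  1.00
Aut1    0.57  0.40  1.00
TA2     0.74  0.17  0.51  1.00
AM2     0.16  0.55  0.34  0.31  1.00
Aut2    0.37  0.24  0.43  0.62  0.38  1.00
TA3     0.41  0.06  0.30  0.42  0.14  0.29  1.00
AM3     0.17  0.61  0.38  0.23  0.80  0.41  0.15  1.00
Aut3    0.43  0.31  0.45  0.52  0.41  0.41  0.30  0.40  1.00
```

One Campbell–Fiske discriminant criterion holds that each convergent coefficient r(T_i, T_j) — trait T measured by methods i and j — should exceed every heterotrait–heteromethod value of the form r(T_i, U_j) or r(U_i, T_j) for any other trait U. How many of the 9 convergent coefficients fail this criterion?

Convergent coefficients and their comparison sets:
TA (methods 1·2): 0.74 vs {0.16, 0.17, 0.37, 0.51} → pass.
TA (methods 1·3): 0.41 vs {0.17, 0.06, 0.43, 0.30} → fail.
TA (methods 2·3): 0.42 vs {0.23, 0.14, 0.52, 0.29} → fail.
AM (methods 1·2): 0.55 vs {0.17, 0.16, 0.24, 0.34} → pass.
AM (methods 1·3): 0.61 vs {0.06, 0.17, 0.31, 0.38} → pass.
AM (methods 2·3): 0.80 vs {0.14, 0.23, 0.41, 0.41} → pass.
Aut (methods 1·2): 0.43 vs {0.51, 0.37, 0.34, 0.24} → fail.
Aut (methods 1·3): 0.45 vs {0.30, 0.43, 0.38, 0.31} → pass.
Aut (methods 2·3): 0.41 vs {0.29, 0.52, 0.41, 0.41} → fail.
4 of 9 fail.

4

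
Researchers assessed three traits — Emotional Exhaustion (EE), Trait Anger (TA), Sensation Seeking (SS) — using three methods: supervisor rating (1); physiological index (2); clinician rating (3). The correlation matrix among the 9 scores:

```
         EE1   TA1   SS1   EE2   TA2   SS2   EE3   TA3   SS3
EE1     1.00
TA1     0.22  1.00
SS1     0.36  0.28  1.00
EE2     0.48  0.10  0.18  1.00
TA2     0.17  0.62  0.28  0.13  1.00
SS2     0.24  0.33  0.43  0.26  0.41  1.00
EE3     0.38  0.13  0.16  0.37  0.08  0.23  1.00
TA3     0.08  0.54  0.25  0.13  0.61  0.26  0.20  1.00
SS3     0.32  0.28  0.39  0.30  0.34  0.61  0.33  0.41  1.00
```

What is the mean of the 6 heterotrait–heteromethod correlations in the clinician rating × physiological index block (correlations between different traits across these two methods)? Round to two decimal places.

HTHM values (method 3 × method 2): 0.08, 0.23, 0.13, 0.26, 0.30, 0.34; mean = 1.34/6 = 0.22.

0.22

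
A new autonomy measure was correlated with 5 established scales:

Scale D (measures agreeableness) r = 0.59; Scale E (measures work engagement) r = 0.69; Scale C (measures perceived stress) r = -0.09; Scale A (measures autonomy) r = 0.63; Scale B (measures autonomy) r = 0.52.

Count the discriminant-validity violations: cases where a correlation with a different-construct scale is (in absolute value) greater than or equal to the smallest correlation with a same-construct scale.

2

Convergent (same construct = autonomy): Scale A, Scale B.
Smallest convergent = 0.52. Discriminant |r|: 0.59, 0.69, 0.09; count ≥ 0.52 → 2.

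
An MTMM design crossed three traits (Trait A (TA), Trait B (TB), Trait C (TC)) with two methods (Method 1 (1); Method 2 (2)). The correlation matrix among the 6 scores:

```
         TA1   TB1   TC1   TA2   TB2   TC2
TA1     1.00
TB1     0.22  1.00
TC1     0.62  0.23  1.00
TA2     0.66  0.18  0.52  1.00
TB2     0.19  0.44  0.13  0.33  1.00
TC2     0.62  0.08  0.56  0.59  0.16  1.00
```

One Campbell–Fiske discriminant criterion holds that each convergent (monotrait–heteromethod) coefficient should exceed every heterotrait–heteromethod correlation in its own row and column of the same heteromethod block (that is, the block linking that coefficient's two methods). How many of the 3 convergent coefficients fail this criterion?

1

Checking each validity diagonal entry against its comparison values:
TA (methods 1·2): 0.66 vs {0.19, 0.18, 0.62, 0.52} → pass.
TB (methods 1·2): 0.44 vs {0.18, 0.19, 0.08, 0.13} → pass.
TC (methods 1·2): 0.56 vs {0.52, 0.62, 0.13, 0.08} → fail.
1 of 3 fail.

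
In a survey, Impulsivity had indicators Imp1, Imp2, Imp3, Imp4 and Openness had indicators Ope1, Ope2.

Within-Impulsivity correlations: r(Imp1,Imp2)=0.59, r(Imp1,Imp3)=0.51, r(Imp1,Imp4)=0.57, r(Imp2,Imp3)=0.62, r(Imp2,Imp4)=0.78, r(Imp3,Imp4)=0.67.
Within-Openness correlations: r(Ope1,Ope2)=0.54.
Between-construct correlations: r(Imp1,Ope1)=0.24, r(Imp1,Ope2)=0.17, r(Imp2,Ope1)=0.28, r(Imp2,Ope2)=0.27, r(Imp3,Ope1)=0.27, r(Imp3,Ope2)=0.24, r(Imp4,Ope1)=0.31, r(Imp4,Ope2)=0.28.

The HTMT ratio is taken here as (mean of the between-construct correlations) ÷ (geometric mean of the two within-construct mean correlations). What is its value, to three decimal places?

0.444

Between-construct mean = 2.06/8 = 0.2575.
Mean within-Imp = 3.74/6 = 0.6233; mean within-Ope = 0.54/1 = 0.5400.
Geometric mean = √(0.6233 × 0.5400) = 0.5802.
HTMT = 0.2575 / 0.5802 = 0.444.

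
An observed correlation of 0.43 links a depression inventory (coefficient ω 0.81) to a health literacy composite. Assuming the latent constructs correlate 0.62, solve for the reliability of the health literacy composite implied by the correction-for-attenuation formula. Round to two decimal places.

r_true = r_obs / √(r_xx · r_yy) ⇒ 0.62 = 0.43 / √(0.81 · r_yy).
√(0.81 · r_yy) = 0.43 / 0.62 = 0.6935; 0.81 · r_yy = 0.4809; r_yy = 0.4809 / 0.81 ≈ 0.59.

0.59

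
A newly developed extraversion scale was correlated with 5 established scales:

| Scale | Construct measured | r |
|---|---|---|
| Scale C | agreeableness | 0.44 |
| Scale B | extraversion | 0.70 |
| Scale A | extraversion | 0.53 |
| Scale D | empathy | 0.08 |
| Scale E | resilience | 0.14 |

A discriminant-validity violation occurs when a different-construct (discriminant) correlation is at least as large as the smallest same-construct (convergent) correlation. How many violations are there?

Convergent (same construct = extraversion): Scale B, Scale A.
Smallest convergent = 0.53. Discriminant values: 0.44, 0.08, 0.14; count ≥ 0.53 → 0.

0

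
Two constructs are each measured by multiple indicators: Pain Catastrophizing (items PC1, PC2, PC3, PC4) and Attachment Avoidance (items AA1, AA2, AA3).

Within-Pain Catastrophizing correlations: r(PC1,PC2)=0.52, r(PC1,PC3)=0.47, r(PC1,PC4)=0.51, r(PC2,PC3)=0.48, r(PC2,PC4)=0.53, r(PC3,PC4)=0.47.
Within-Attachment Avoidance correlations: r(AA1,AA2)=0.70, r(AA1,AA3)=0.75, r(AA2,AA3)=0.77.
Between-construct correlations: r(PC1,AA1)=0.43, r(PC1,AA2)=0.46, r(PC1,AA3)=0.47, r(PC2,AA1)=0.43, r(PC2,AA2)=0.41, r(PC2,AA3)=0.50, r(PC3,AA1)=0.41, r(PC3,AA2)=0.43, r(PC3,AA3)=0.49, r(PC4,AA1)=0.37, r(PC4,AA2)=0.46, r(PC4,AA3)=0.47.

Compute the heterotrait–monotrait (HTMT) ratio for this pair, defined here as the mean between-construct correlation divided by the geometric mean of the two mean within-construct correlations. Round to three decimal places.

0.733

Mean heterotrait r = 5.33/12 = 0.4442.
Mean within-PC = 2.98/6 = 0.4967; mean within-AA = 2.22/3 = 0.7400.
Geometric mean = √(0.4967 × 0.7400) = 0.6063.
HTMT = 0.4442 / 0.6063 = 0.733.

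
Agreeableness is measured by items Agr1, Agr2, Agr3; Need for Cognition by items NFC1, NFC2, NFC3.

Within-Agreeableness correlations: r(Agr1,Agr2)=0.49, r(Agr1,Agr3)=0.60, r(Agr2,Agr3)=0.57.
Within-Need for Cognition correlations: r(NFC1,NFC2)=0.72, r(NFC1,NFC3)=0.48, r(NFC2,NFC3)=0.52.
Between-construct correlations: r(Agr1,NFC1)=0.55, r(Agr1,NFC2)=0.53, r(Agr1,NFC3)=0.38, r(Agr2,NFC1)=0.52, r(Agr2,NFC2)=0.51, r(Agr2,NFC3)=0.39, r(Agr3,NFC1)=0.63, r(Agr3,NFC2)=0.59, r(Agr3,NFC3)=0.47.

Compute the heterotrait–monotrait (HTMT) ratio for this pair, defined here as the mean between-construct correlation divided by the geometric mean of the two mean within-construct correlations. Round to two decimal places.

Mean between = 4.57/9 = 0.5078.
Mean within-Agr = 1.66/3 = 0.5533; mean within-NFC = 1.72/3 = 0.5733.
Geometric mean = √(0.5533 × 0.5733) = 0.5632.
HTMT = 0.5078 / 0.5632 = 0.90.

0.90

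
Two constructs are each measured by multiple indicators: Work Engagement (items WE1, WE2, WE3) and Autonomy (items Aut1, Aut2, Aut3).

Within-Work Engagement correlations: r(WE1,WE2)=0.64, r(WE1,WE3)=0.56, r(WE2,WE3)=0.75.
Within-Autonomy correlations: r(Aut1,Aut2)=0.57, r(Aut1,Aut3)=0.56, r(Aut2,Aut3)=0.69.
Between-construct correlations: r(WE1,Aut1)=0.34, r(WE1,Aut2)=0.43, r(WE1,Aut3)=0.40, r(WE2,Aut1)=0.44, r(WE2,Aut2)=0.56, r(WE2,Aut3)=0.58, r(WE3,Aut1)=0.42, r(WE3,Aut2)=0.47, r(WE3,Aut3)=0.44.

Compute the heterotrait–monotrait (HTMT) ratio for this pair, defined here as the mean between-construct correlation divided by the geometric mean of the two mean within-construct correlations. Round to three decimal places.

0.722

Mean between = 4.08/9 = 0.4533.
Mean within-WE = 1.95/3 = 0.6500; mean within-Aut = 1.82/3 = 0.6067.
Geometric mean = √(0.6500 × 0.6067) = 0.6280.
HTMT = 0.4533 / 0.6280 = 0.722.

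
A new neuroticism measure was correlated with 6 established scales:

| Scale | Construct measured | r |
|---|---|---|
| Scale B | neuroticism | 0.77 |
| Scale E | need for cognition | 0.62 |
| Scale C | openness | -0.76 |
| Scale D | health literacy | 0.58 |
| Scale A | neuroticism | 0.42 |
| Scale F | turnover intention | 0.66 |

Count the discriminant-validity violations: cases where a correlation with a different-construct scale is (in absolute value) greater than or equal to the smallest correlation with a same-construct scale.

Convergent (same construct = neuroticism): Scale B, Scale A.
Smallest convergent = 0.42. Discriminant |r|: 0.62, 0.76, 0.58, 0.66; count ≥ 0.42 → 4.

4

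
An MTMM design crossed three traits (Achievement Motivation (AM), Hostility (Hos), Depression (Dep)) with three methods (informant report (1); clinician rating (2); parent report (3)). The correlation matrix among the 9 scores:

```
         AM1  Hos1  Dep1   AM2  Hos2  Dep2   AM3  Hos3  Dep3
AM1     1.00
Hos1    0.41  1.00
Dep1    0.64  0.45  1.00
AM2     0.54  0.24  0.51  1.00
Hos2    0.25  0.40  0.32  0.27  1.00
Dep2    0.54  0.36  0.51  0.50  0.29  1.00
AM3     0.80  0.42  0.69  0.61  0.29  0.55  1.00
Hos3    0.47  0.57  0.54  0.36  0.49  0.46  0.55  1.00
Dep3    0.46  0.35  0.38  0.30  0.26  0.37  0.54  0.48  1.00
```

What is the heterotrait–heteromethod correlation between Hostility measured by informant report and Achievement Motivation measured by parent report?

0.42

Different traits and methods: r(Hos1, AM3) = 0.42.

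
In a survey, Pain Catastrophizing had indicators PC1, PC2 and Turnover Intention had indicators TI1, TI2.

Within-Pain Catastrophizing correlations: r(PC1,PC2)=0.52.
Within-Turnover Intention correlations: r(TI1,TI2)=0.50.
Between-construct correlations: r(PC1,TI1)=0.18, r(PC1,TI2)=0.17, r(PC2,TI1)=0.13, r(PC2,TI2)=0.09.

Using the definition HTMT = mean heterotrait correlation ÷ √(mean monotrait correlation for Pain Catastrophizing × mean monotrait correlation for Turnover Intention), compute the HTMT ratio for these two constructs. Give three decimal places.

0.279

Mean between = 0.57/4 = 0.1425.
Mean within-PC = 0.52/1 = 0.5200; mean within-TI = 0.50/1 = 0.5000.
Geometric mean = √(0.5200 × 0.5000) = 0.5099.
HTMT = 0.1425 / 0.5099 = 0.279.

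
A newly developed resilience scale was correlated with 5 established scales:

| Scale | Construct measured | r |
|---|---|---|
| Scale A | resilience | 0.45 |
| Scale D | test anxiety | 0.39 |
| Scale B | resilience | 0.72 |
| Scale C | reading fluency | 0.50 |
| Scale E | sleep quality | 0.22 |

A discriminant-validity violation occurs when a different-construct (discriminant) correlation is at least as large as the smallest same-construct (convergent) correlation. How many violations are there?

1

Convergent (same construct = resilience): Scale A, Scale B.
Smallest convergent = 0.45. Discriminant values: 0.39, 0.50, 0.22; count ≥ 0.45 → 1.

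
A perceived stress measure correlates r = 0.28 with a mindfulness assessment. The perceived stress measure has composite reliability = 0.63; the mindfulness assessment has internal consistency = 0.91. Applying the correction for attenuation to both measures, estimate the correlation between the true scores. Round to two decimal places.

0.37

r_true = r_obs / √(r_xx · r_yy) = 0.28 / √(0.63 × 0.91) = 0.28 / √0.5733 = 0.28 / 0.7572 ≈ 0.37.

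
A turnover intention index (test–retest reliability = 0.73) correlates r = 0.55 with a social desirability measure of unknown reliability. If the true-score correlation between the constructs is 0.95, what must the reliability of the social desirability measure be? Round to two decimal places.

0.46

r_true = r_obs / √(r_xx · r_yy) ⇒ 0.95 = 0.55 / √(0.73 · r_yy).
√(0.73 · r_yy) = 0.55 / 0.95 = 0.5789; 0.73 · r_yy = 0.3351; r_yy = 0.3351 / 0.73 ≈ 0.46.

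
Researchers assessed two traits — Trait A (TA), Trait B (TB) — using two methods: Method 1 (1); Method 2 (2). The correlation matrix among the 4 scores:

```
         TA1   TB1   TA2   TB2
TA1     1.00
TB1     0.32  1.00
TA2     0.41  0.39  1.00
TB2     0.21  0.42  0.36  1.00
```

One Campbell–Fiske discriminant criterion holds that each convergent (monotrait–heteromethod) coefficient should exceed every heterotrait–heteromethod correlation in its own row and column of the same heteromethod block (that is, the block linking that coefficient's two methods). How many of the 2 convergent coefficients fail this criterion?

0

Each convergent coefficient versus the relevant comparison correlations:
TA (methods 1·2): 0.41 vs {0.21, 0.39} → pass.
TB (methods 1·2): 0.42 vs {0.39, 0.21} → pass.
0 of 2 fail.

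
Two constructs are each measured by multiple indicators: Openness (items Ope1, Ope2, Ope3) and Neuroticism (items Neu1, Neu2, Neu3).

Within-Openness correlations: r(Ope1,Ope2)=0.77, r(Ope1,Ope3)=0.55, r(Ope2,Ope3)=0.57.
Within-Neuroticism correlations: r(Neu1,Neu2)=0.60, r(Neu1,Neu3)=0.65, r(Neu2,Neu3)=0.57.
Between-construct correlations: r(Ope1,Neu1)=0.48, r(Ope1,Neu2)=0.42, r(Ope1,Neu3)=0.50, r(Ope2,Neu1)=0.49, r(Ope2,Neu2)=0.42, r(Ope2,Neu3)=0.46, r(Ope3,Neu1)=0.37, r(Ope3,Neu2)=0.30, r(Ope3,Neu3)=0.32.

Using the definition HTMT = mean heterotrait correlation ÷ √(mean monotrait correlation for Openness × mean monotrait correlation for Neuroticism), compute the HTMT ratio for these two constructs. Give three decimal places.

Mean between = 3.76/9 = 0.4178.
Mean within-Ope = 1.89/3 = 0.6300; mean within-Neu = 1.82/3 = 0.6067.
Geometric mean = √(0.6300 × 0.6067) = 0.6182.
HTMT = 0.4178 / 0.6182 = 0.676.

0.676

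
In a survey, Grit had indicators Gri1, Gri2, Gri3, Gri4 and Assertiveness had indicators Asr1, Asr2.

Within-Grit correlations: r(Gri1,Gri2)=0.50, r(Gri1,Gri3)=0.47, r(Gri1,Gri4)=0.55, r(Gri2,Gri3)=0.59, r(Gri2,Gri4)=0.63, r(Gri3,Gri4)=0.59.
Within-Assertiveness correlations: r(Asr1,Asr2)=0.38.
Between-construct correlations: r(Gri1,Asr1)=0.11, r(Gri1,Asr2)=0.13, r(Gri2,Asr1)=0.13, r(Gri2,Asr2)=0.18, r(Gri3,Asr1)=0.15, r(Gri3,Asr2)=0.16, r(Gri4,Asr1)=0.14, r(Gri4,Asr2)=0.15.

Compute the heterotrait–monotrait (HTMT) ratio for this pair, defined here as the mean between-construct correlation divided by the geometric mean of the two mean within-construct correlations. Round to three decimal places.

Between-construct mean = 1.15/8 = 0.1438.
Mean within-Gri = 3.33/6 = 0.5550; mean within-Asr = 0.38/1 = 0.3800.
Geometric mean = √(0.5550 × 0.3800) = 0.4592.
HTMT = 0.1438 / 0.4592 = 0.313.

0.313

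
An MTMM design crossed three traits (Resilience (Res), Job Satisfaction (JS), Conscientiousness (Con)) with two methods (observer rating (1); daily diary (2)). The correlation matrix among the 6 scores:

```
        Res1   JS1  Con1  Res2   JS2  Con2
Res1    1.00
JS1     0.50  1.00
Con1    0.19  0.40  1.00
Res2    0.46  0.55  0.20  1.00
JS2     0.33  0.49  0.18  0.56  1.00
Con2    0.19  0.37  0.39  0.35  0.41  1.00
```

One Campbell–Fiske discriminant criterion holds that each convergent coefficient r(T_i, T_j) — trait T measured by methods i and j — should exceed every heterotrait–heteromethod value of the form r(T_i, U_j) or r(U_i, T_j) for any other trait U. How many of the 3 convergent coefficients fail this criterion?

Convergent coefficients and their comparison sets:
Res (methods 1·2): 0.46 vs {0.33, 0.55, 0.19, 0.20} → fail.
JS (methods 1·2): 0.49 vs {0.55, 0.33, 0.37, 0.18} → fail.
Con (methods 1·2): 0.39 vs {0.20, 0.19, 0.18, 0.37} → pass.
2 of 3 fail.

2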